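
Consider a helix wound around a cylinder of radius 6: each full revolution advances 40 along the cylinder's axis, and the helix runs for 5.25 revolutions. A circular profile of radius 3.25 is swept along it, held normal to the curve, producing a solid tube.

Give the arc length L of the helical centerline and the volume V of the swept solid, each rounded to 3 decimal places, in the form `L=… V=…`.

L=288.570 V=9575.629

2πR = 2π·6 = 37.699112
per-turn = √(37.699112² + 40²) = √(1421.2230 + 1600) = √3021.2230 = 54.965653
L = 5.25 × 54.965653 = 288.569679
V = π·3.25² × L = 33.183072 × 288.569679 = 9575.628565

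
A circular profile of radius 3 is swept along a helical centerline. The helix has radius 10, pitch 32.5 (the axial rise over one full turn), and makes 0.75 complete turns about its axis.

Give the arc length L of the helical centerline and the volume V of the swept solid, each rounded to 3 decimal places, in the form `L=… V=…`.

2πR = 2π·10 = 62.831853
per-turn = √(62.831853² + 32.5²) = √(3947.8418 + 1056.25) = √5004.0918 = 70.739605
L = 0.75 × 70.739605 = 53.054704
V = π·3² × L = 28.274334 × 53.054704 = 1500.086415

L=53.055 V=1500.086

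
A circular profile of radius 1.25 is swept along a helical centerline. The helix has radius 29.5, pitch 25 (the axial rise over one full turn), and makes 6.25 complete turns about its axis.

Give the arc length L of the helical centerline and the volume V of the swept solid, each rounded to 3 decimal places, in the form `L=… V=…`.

2πR = 2π·29.5 = 185.353967
per-turn = √(185.353967² + 25²) = √(34356.0929 + 625) = √34981.0929 = 187.032331
L = 6.25 × 187.032331 = 1168.952070
V = π·1.25² × L = 4.908739 × 1168.952070 = 5738.080056

L=1168.952 V=5738.080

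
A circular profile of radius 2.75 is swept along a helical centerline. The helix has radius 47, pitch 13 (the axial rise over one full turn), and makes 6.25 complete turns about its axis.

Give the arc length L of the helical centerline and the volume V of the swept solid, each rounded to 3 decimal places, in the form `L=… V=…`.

L=1847.473 V=43892.812

2πR = 2π·47 = 295.309709
per-turn = √(295.309709² + 13²) = √(87207.8245 + 169) = √87376.8245 = 295.595711
L = 6.25 × 295.595711 = 1847.473195
V = π·2.75² × L = 23.758294 × 1847.473195 = 43892.812144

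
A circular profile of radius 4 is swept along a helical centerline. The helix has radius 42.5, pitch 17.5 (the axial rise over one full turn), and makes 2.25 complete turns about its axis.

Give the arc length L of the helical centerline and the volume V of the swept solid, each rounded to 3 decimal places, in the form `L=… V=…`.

2πR = 2π·42.5 = 267.035376
per-turn = √(267.035376² + 17.5²) = √(71307.8918 + 306.25) = √71614.1418 = 267.608187
L = 2.25 × 267.608187 = 602.118421
V = π·4² × L = 50.265482 × 602.118421 = 30265.772926

L=602.118 V=30265.773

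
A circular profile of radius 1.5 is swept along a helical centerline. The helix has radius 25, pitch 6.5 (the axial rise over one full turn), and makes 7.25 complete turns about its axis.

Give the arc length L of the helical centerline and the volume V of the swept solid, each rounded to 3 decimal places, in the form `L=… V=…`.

2πR = 2π·25 = 157.079633
per-turn = √(157.079633² + 6.5²) = √(24674.0110 + 42.25) = √24716.2610 = 157.214061
L = 7.25 × 157.214061 = 1139.801943
V = π·1.5² × L = 7.068583 × 1139.801943 = 8056.785173

L=1139.802 V=8056.785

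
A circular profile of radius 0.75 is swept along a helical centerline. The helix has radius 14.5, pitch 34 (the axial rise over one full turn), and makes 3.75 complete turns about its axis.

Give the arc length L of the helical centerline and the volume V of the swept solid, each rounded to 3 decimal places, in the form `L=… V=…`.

2πR = 2π·14.5 = 91.106187
per-turn = √(91.106187² + 34²) = √(8300.3373 + 1156) = √9456.3373 = 97.243701
L = 3.75 × 97.243701 = 364.663877
V = π·0.75² × L = 1.767146 × 364.663877 = 644.414264

L=364.664 V=644.414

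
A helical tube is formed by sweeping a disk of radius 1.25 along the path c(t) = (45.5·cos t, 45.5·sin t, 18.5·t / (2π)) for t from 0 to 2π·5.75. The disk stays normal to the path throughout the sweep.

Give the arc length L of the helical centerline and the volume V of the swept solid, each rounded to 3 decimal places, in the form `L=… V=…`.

L=1647.277 V=8086.050

2πR = 2π·45.5 = 285.884931
per-turn = √(285.884931² + 18.5²) = √(81730.1940 + 342.25) = √82072.4440 = 286.482886
L = 5.75 × 286.482886 = 1647.276595
V = π·1.25² × L = 4.908739 × 1647.276595 = 8086.050078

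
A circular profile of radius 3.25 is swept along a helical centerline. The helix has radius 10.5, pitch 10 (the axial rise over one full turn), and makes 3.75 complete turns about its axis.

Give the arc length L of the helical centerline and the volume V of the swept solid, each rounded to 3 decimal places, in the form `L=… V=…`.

2πR = 2π·10.5 = 65.973446
per-turn = √(65.973446² + 10²) = √(4352.4955 + 100) = √4452.4955 = 66.727023
L = 3.75 × 66.727023 = 250.226335
V = π·3.25² × L = 33.183072 × 250.226335 = 8303.278579

L=250.226 V=8303.279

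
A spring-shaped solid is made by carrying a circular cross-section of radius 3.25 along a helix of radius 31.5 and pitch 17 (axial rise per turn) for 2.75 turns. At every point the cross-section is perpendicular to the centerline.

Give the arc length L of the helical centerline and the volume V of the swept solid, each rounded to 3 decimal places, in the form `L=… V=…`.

L=546.285 V=18127.414

2πR = 2π·31.5 = 197.920337
per-turn = √(197.920337² + 17²) = √(39172.4599 + 289) = √39461.4599 = 198.649087
L = 2.75 × 198.649087 = 546.284990
V = π·3.25² × L = 33.183072 × 546.284990 = 18127.414375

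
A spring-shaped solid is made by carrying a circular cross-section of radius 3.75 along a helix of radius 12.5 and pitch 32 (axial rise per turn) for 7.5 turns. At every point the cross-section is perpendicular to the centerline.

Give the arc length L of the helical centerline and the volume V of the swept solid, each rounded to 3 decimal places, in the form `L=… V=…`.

2πR = 2π·12.5 = 78.539816
per-turn = √(78.539816² + 32²) = √(6168.5028 + 1024) = √7192.5028 = 84.808624
L = 7.5 × 84.808624 = 636.064682
V = π·3.75² × L = 44.178647 × 636.064682 = 28100.476860

L=636.065 V=28100.477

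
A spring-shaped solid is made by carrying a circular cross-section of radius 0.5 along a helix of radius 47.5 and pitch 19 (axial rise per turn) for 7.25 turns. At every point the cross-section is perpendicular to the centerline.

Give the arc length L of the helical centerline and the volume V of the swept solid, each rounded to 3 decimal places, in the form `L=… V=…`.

L=2168.152 V=1702.863

2πR = 2π·47.5 = 298.451302
per-turn = √(298.451302² + 19²) = √(89073.1797 + 361) = √89434.1797 = 299.055479
L = 7.25 × 299.055479 = 2168.152225
V = π·0.5² × L = 0.785398 × 2168.152225 = 1702.862776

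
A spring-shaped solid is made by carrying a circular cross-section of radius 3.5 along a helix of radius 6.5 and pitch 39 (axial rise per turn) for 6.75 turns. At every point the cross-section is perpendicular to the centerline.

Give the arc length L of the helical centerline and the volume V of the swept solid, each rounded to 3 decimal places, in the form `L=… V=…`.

L=381.179 V=14669.472

2πR = 2π·6.5 = 40.840704
per-turn = √(40.840704² + 39²) = √(1667.9631 + 1521) = √3188.9631 = 56.470905
L = 6.75 × 56.470905 = 381.178611
V = π·3.5² × L = 38.484510 × 381.178611 = 14669.472057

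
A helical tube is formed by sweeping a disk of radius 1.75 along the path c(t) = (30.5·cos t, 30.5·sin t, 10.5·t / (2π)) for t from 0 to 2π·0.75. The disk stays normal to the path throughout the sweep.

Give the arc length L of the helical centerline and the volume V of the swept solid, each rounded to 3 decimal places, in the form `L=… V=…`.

2πR = 2π·30.5 = 191.637152
per-turn = √(191.637152² + 10.5²) = √(36724.7980 + 110.25) = √36835.0480 = 191.924589
L = 0.75 × 191.924589 = 143.943442
V = π·1.75² × L = 9.621128 × 143.943442 = 1384.898208

L=143.943 V=1384.898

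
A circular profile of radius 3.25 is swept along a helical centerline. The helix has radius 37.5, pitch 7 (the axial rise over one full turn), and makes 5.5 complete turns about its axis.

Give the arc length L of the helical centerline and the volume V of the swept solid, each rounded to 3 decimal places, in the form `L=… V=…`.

2πR = 2π·37.5 = 235.619449
per-turn = √(235.619449² + 7²) = √(55516.5248 + 49) = √55565.5248 = 235.723407
L = 5.5 × 235.723407 = 1296.478740
V = π·3.25² × L = 33.183072 × 1296.478740 = 43021.147907

L=1296.479 V=43021.148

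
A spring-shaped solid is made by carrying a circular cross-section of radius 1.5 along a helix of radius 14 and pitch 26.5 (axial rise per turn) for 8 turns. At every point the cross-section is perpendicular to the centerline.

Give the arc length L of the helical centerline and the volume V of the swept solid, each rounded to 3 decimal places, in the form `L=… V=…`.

2πR = 2π·14 = 87.964594
per-turn = √(87.964594² + 26.5²) = √(7737.7699 + 702.25) = √8440.0199 = 91.869581
L = 8 × 91.869581 = 734.956645
V = π·1.5² × L = 7.068583 × 734.956645 = 5195.102394

L=734.957 V=5195.102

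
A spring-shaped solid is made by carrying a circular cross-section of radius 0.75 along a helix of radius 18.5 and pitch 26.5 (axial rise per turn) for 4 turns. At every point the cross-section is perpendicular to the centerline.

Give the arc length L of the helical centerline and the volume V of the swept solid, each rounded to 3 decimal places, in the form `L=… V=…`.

2πR = 2π·18.5 = 116.238928
per-turn = √(116.238928² + 26.5²) = √(13511.4884 + 702.25) = √14213.7384 = 119.221384
L = 4 × 119.221384 = 476.885536
V = π·0.75² × L = 1.767146 × 476.885536 = 842.726305

L=476.886 V=842.726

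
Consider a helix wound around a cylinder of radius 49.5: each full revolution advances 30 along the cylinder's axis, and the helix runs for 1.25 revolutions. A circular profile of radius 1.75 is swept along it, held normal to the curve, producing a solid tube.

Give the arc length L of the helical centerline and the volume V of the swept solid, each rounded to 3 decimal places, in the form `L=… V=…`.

L=390.576 V=3757.786

2πR = 2π·49.5 = 311.017673
per-turn = √(311.017673² + 30²) = √(96731.9927 + 900) = √97631.9927 = 312.461186
L = 1.25 × 312.461186 = 390.576482
V = π·1.75² × L = 9.621128 × 390.576482 = 3757.786137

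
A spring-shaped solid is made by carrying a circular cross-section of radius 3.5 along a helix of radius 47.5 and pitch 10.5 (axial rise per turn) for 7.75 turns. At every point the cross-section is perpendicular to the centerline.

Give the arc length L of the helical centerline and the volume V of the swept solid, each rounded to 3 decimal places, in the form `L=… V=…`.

L=2314.429 V=89069.651

2πR = 2π·47.5 = 298.451302
per-turn = √(298.451302² + 10.5²) = √(89073.1797 + 110.25) = √89183.4297 = 298.635948
L = 7.75 × 298.635948 = 2314.428601
V = π·3.5² × L = 38.484510 × 2314.428601 = 89069.650641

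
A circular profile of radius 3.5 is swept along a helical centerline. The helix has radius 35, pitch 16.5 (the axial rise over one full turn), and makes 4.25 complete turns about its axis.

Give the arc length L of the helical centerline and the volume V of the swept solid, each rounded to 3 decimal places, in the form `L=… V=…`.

L=937.251 V=36069.640

2πR = 2π·35 = 219.911486
per-turn = √(219.911486² + 16.5²) = √(48361.0616 + 272.25) = √48633.3116 = 220.529616
L = 4.25 × 220.529616 = 937.250868
V = π·3.5² × L = 38.484510 × 937.250868 = 36069.640420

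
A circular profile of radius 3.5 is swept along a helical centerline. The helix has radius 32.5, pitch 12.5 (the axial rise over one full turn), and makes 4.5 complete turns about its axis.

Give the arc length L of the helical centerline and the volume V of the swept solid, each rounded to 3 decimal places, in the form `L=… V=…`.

L=920.636 V=35430.220

2πR = 2π·32.5 = 204.203522
per-turn = √(204.203522² + 12.5²) = √(41699.0786 + 156.25) = √41855.3286 = 204.585749
L = 4.5 × 204.585749 = 920.635869
V = π·3.5² × L = 38.484510 × 920.635869 = 35430.220329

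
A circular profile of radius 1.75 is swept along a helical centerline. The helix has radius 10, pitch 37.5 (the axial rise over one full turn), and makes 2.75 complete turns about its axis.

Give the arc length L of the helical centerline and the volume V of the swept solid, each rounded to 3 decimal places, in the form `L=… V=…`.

2πR = 2π·10 = 62.831853
per-turn = √(62.831853² + 37.5²) = √(3947.8418 + 1406.25) = √5354.0918 = 73.171660
L = 2.75 × 73.171660 = 201.222064
V = π·1.75² × L = 9.621128 × 201.222064 = 1935.983131

L=201.222 V=1935.983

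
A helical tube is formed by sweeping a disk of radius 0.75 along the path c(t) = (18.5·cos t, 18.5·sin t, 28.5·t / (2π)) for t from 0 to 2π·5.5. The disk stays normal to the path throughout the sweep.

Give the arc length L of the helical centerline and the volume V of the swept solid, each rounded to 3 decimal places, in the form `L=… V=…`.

L=658.250 V=1163.224

2πR = 2π·18.5 = 116.238928
per-turn = √(116.238928² + 28.5²) = √(13511.4884 + 812.25) = √14323.7384 = 119.681822
L = 5.5 × 119.681822 = 658.250019
V = π·0.75² × L = 1.767146 × 658.250019 = 1163.223801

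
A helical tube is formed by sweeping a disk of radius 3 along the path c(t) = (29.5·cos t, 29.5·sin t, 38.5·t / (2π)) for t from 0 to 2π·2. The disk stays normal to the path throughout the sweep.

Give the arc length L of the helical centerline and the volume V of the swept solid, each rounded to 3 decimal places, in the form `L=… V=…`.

2πR = 2π·29.5 = 185.353967
per-turn = √(185.353967² + 38.5²) = √(34356.0929 + 1482.25) = √35838.3429 = 189.310176
L = 2 × 189.310176 = 378.620353
V = π·3² × L = 28.274334 × 378.620353 = 10705.238274

L=378.620 V=10705.238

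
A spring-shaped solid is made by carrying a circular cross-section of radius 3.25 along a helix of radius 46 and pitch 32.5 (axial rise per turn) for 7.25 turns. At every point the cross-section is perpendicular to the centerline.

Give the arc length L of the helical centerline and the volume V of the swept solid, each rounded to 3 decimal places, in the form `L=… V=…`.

L=2108.648 V=69971.429

2πR = 2π·46 = 289.026524
per-turn = √(289.026524² + 32.5²) = √(83536.3317 + 1056.25) = √84592.5817 = 290.848039
L = 7.25 × 290.848039 = 2108.648281
V = π·3.25² × L = 33.183072 × 2108.648281 = 69971.428582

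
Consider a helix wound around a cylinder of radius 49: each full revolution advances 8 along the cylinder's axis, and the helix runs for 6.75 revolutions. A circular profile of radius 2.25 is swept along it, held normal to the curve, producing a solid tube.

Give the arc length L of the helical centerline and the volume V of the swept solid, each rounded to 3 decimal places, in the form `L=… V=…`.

2πR = 2π·49 = 307.876080
per-turn = √(307.876080² + 8²) = √(94787.6807 + 64) = √94851.6807 = 307.980000
L = 6.75 × 307.980000 = 2078.865003
V = π·2.25² × L = 15.904313 × 2078.865003 = 33062.919294

L=2078.865 V=33062.919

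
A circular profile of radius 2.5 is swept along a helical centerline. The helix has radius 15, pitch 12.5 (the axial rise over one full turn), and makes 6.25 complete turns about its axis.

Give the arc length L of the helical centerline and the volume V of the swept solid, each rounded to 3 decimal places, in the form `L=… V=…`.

2πR = 2π·15 = 94.247780
per-turn = √(94.247780² + 12.5²) = √(8882.6440 + 156.25) = √9038.8940 = 95.073098
L = 6.25 × 95.073098 = 594.206862
V = π·2.5² × L = 19.634954 × 594.206862 = 11667.224461

L=594.207 V=11667.224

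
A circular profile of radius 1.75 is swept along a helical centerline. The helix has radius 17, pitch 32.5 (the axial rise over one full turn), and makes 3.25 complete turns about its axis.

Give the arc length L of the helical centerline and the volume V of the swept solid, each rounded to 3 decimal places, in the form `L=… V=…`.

2πR = 2π·17 = 106.814150
per-turn = √(106.814150² + 32.5²) = √(11409.2627 + 1056.25) = √12465.5127 = 111.649060
L = 3.25 × 111.649060 = 362.859446
V = π·1.75² × L = 9.621128 × 362.859446 = 3491.116998

L=362.859 V=3491.117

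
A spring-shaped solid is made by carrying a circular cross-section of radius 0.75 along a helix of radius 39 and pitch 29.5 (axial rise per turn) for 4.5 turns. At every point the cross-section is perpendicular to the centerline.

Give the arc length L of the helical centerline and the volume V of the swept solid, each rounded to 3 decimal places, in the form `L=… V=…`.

L=1110.661 V=1962.700

2πR = 2π·39 = 245.044227
per-turn = √(245.044227² + 29.5²) = √(60046.6732 + 870.25) = √60916.9232 = 246.813539
L = 4.5 × 246.813539 = 1110.660927
V = π·0.75² × L = 1.767146 × 1110.660927 = 1962.699867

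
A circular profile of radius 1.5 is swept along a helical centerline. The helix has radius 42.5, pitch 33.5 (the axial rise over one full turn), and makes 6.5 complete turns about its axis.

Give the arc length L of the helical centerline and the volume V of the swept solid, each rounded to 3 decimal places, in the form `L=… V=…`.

L=1749.335 V=12365.322

2πR = 2π·42.5 = 267.035376
per-turn = √(267.035376² + 33.5²) = √(71307.8918 + 1122.25) = √72430.1418 = 269.128486
L = 6.5 × 269.128486 = 1749.335157
V = π·1.5² × L = 7.068583 × 1749.335157 = 12365.321574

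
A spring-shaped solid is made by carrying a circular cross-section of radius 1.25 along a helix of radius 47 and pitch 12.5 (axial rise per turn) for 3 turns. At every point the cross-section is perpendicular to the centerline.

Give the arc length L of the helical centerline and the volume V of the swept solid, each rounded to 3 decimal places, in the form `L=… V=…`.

L=886.722 V=4352.689

2πR = 2π·47 = 295.309709
per-turn = √(295.309709² + 12.5²) = √(87207.8245 + 156.25) = √87364.0745 = 295.574144
L = 3 × 295.574144 = 886.722431
V = π·1.25² × L = 4.908739 × 886.722431 = 4352.688557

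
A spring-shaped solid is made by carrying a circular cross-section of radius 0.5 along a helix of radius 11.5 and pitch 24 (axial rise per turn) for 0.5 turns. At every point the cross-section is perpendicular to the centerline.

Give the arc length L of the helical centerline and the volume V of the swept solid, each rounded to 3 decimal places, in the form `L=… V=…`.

2πR = 2π·11.5 = 72.256631
per-turn = √(72.256631² + 24²) = √(5221.0207 + 576) = √5797.0207 = 76.138169
L = 0.5 × 76.138169 = 38.069084
V = π·0.5² × L = 0.785398 × 38.069084 = 29.899389

L=38.069 V=29.899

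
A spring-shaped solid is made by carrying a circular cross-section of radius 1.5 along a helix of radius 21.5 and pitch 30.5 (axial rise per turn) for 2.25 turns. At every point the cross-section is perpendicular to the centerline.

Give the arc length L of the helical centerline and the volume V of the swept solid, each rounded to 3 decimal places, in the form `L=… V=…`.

2πR = 2π·21.5 = 135.088484
per-turn = √(135.088484² + 30.5²) = √(18248.8985 + 930.25) = √19179.1485 = 138.488803
L = 2.25 × 138.488803 = 311.599807
V = π·1.5² × L = 7.068583 × 311.599807 = 2202.569242

L=311.600 V=2202.569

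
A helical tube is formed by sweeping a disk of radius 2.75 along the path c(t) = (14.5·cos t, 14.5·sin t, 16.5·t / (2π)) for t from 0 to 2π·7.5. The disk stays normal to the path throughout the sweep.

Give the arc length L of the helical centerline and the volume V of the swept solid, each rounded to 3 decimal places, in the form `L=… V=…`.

2πR = 2π·14.5 = 91.106187
per-turn = √(91.106187² + 16.5²) = √(8300.3373 + 272.25) = √8572.5873 = 92.588268
L = 7.5 × 92.588268 = 694.412007
V = π·2.75² × L = 23.758294 × 694.412007 = 16498.044931

L=694.412 V=16498.045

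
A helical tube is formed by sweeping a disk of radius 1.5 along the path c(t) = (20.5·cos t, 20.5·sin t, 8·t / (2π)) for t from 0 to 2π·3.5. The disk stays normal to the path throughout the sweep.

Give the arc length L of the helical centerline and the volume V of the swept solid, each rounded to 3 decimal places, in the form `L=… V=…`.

2πR = 2π·20.5 = 128.805299
per-turn = √(128.805299² + 8²) = √(16590.8050 + 64) = √16654.8050 = 129.053497
L = 3.5 × 129.053497 = 451.687238
V = π·1.5² × L = 7.068583 × 451.687238 = 3192.788946

L=451.687 V=3192.789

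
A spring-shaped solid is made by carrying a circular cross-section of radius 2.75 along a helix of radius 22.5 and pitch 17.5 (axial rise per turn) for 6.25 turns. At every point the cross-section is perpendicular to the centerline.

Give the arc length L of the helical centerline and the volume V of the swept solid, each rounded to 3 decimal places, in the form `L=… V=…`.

2πR = 2π·22.5 = 141.371669
per-turn = √(141.371669² + 17.5²) = √(19985.9489 + 306.25) = √20292.1989 = 142.450689
L = 6.25 × 142.450689 = 890.316809
V = π·2.75² × L = 23.758294 × 890.316809 = 21152.408891

L=890.317 V=21152.409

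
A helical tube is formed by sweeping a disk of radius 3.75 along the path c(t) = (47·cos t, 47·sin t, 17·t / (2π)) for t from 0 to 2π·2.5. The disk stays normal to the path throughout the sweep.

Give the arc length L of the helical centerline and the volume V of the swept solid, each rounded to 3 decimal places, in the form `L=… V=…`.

L=739.497 V=32669.957

2πR = 2π·47 = 295.309709
per-turn = √(295.309709² + 17²) = √(87207.8245 + 289) = √87496.8245 = 295.798622
L = 2.5 × 295.798622 = 739.496554
V = π·3.75² × L = 44.178647 × 739.496554 = 32669.956979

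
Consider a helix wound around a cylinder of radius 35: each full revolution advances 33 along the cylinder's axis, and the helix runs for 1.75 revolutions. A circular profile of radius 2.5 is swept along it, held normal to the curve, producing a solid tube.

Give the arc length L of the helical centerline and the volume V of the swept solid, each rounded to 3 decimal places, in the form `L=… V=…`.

L=389.154 V=7641.020

2πR = 2π·35 = 219.911486
per-turn = √(219.911486² + 33²) = √(48361.0616 + 1089) = √49450.0616 = 222.373698
L = 1.75 × 222.373698 = 389.153972
V = π·2.5² × L = 19.634954 × 389.153972 = 7641.020363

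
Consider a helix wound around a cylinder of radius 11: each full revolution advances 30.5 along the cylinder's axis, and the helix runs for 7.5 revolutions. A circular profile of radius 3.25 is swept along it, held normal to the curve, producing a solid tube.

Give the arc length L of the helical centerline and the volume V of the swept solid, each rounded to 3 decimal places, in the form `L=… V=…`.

2πR = 2π·11 = 69.115038
per-turn = √(69.115038² + 30.5²) = √(4776.8885 + 930.25) = √5707.1385 = 75.545606
L = 7.5 × 75.545606 = 566.592042
V = π·3.25² × L = 33.183072 × 566.592042 = 18801.264761

L=566.592 V=18801.265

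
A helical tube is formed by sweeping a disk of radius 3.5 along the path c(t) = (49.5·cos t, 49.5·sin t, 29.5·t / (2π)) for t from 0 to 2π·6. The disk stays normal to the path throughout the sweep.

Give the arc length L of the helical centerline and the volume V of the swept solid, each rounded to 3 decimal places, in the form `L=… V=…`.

2πR = 2π·49.5 = 311.017673
per-turn = √(311.017673² + 29.5²) = √(96731.9927 + 870.25) = √97602.2427 = 312.413576
L = 6 × 312.413576 = 1874.481459
V = π·3.5² × L = 38.484510 × 1874.481459 = 72138.500449

L=1874.481 V=72138.500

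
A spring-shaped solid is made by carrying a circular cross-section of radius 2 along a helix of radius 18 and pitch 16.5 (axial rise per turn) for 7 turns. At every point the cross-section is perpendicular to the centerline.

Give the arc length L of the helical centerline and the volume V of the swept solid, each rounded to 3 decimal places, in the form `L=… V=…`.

2πR = 2π·18 = 113.097336
per-turn = √(113.097336² + 16.5²) = √(12791.0073 + 272.25) = √13063.2573 = 114.294608
L = 7 × 114.294608 = 800.062253
V = π·2² × L = 12.566371 × 800.062253 = 10053.878780

L=800.062 V=10053.879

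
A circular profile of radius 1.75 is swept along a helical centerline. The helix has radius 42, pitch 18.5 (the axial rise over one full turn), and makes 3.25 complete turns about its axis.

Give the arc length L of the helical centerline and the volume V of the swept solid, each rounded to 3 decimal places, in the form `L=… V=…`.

2πR = 2π·42 = 263.893783
per-turn = √(263.893783² + 18.5²) = √(69639.9287 + 342.25) = √69982.1787 = 264.541450
L = 3.25 × 264.541450 = 859.759712
V = π·1.75² × L = 9.621128 × 859.759712 = 8271.857808

L=859.760 V=8271.858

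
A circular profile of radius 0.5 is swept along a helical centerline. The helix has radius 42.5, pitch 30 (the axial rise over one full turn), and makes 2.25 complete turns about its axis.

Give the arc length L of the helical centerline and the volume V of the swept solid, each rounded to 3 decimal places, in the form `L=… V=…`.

2πR = 2π·42.5 = 267.035376
per-turn = √(267.035376² + 30²) = √(71307.8918 + 900) = √72207.8918 = 268.715262
L = 2.25 × 268.715262 = 604.609339
V = π·0.5² × L = 0.785398 × 604.609339 = 474.859064

L=604.609 V=474.859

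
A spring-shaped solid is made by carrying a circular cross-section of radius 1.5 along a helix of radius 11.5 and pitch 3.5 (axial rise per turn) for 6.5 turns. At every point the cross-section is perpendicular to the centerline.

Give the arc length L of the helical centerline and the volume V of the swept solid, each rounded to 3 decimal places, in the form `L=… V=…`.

2πR = 2π·11.5 = 72.256631
per-turn = √(72.256631² + 3.5²) = √(5221.0207 + 12.25) = √5233.2707 = 72.341349
L = 6.5 × 72.341349 = 470.218766
V = π·1.5² × L = 7.068583 × 470.218766 = 3323.780600

L=470.219 V=3323.781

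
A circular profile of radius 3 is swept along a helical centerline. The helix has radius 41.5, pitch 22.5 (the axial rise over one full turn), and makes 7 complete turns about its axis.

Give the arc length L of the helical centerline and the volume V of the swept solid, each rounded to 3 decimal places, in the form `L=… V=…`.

2πR = 2π·41.5 = 260.752190
per-turn = √(260.752190² + 22.5²) = √(67991.7047 + 506.25) = √68497.9547 = 261.721139
L = 7 × 261.721139 = 1832.047975
V = π·3² × L = 28.274334 × 1832.047975 = 51799.936122

L=1832.048 V=51799.936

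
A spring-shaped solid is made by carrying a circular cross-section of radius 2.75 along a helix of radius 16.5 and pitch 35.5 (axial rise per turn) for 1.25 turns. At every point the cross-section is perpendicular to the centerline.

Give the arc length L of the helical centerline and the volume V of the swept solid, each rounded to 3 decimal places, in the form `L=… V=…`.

2πR = 2π·16.5 = 103.672558
per-turn = √(103.672558² + 35.5²) = √(10747.9992 + 1260.25) = √12008.2492 = 109.582157
L = 1.25 × 109.582157 = 136.977697
V = π·2.75² × L = 23.758294 × 136.977697 = 3254.356448

L=136.978 V=3254.356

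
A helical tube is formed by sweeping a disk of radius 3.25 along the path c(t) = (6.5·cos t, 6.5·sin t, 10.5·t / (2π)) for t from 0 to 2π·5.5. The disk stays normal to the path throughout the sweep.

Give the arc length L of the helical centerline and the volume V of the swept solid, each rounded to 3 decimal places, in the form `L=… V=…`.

L=231.929 V=7696.109

2πR = 2π·6.5 = 40.840704
per-turn = √(40.840704² + 10.5²) = √(1667.9631 + 110.25) = √1778.2131 = 42.168865
L = 5.5 × 42.168865 = 231.928755
V = π·3.25² × L = 33.183072 × 231.928755 = 7696.108684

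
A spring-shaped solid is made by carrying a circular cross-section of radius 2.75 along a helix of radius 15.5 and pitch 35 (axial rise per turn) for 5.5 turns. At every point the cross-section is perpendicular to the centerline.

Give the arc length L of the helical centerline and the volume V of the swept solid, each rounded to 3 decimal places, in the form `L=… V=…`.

L=569.182 V=13522.793

2πR = 2π·15.5 = 97.389372
per-turn = √(97.389372² + 35²) = √(9484.6898 + 1225) = √10709.6898 = 103.487631
L = 5.5 × 103.487631 = 569.181972
V = π·2.75² × L = 23.758294 × 569.181972 = 13522.792884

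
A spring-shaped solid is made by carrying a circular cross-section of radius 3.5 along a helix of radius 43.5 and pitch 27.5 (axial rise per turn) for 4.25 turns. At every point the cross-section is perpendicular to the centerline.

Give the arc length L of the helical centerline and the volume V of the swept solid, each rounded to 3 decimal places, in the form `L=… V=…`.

L=1167.469 V=44929.464

2πR = 2π·43.5 = 273.318561
per-turn = √(273.318561² + 27.5²) = √(74703.0357 + 756.25) = √75459.2857 = 274.698536
L = 4.25 × 274.698536 = 1167.468778
V = π·3.5² × L = 38.484510 × 1167.468778 = 44929.463879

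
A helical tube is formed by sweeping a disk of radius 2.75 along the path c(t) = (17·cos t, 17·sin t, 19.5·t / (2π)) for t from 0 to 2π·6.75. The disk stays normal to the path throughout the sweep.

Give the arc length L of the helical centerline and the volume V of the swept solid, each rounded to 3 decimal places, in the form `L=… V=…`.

L=732.912 V=17412.734

2πR = 2π·17 = 106.814150
per-turn = √(106.814150² + 19.5²) = √(11409.2627 + 380.25) = √11789.5127 = 108.579522
L = 6.75 × 108.579522 = 732.911776
V = π·2.75² × L = 23.758294 × 732.911776 = 17412.733782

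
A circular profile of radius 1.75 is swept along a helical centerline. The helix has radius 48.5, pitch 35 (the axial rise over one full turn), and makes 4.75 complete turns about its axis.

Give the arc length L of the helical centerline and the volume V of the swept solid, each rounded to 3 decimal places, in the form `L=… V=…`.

L=1457.005 V=14018.029

2πR = 2π·48.5 = 304.734487
per-turn = √(304.734487² + 35²) = √(92863.1078 + 1225) = √94088.1078 = 306.737849
L = 4.75 × 306.737849 = 1457.004781
V = π·1.75² × L = 9.621128 × 1457.004781 = 14018.028770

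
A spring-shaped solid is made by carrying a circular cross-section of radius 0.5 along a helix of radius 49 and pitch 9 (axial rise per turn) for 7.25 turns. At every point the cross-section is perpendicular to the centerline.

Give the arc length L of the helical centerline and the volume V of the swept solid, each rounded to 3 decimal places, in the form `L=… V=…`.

2πR = 2π·49 = 307.876080
per-turn = √(307.876080² + 9²) = √(94787.6807 + 81) = √94868.6807 = 308.007598
L = 7.25 × 308.007598 = 2233.055088
V = π·0.5² × L = 0.785398 × 2233.055088 = 1753.837365

L=2233.055 V=1753.837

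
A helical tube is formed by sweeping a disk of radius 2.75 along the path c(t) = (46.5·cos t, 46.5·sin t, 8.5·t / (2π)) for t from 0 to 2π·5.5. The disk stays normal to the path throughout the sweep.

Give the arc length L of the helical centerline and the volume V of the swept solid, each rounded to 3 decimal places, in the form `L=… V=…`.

2πR = 2π·46.5 = 292.168117
per-turn = √(292.168117² + 8.5²) = √(85362.2085 + 72.25) = √85434.4585 = 292.291735
L = 5.5 × 292.291735 = 1607.604544
V = π·2.75² × L = 23.758294 × 1607.604544 = 38193.942094

L=1607.605 V=38193.942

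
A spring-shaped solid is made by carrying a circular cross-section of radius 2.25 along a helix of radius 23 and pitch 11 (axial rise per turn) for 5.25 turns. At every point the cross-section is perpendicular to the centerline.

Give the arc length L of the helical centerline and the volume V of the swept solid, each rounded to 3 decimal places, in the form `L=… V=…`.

2πR = 2π·23 = 144.513262
per-turn = √(144.513262² + 11²) = √(20884.0829 + 121) = √21005.0829 = 144.931304
L = 5.25 × 144.931304 = 760.889347
V = π·2.25² × L = 15.904313 × 760.889347 = 12101.422181

L=760.889 V=12101.422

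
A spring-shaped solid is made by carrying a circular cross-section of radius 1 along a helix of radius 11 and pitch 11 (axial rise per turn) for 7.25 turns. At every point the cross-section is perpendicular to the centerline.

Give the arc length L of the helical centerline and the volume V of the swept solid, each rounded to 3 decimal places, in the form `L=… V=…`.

2πR = 2π·11 = 69.115038
per-turn = √(69.115038² + 11²) = √(4776.8885 + 121) = √4897.8885 = 69.984916
L = 7.25 × 69.984916 = 507.390644
V = π·1² × L = 3.141593 × 507.390644 = 1594.014720

L=507.391 V=1594.015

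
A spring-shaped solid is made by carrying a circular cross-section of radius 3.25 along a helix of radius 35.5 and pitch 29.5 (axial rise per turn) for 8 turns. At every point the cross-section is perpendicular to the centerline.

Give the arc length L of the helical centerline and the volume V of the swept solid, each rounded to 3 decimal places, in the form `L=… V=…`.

2πR = 2π·35.5 = 223.053078
per-turn = √(223.053078² + 29.5²) = √(49752.6758 + 870.25) = √50622.9258 = 224.995391
L = 8 × 224.995391 = 1799.963125
V = π·3.25² × L = 33.183072 × 1799.963125 = 59728.306691

L=1799.963 V=59728.307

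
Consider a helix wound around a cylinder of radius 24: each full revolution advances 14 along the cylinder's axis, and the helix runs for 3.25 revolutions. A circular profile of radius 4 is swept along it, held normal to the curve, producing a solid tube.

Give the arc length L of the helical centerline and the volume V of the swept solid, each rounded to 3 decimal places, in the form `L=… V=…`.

L=492.196 V=24740.471

2πR = 2π·24 = 150.796447
per-turn = √(150.796447² + 14²) = √(22739.5685 + 196) = √22935.5685 = 151.444936
L = 3.25 × 151.444936 = 492.196041
V = π·4² × L = 50.265482 × 492.196041 = 24740.471461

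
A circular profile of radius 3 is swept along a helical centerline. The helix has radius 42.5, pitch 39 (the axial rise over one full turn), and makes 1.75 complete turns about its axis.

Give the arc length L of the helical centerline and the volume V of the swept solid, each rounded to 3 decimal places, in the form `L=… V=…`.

L=472.270 V=13353.106

2πR = 2π·42.5 = 267.035376
per-turn = √(267.035376² + 39²) = √(71307.8918 + 1521) = √72828.8918 = 269.868286
L = 1.75 × 269.868286 = 472.269501
V = π·3² × L = 28.274334 × 472.269501 = 13353.105540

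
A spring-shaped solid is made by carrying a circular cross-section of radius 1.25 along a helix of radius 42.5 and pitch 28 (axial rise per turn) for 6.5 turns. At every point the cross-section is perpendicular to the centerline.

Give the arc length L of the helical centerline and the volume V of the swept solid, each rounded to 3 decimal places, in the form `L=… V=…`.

2πR = 2π·42.5 = 267.035376
per-turn = √(267.035376² + 28²) = √(71307.8918 + 784) = √72091.8918 = 268.499333
L = 6.5 × 268.499333 = 1745.245664
V = π·1.25² × L = 4.908739 × 1745.245664 = 8566.954621

L=1745.246 V=8566.955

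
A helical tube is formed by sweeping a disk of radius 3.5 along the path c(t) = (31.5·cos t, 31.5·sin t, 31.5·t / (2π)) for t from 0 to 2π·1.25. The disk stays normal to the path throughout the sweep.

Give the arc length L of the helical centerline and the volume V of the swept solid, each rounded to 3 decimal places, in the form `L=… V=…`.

2πR = 2π·31.5 = 197.920337
per-turn = √(197.920337² + 31.5²) = √(39172.4599 + 992.25) = √40164.7099 = 200.411352
L = 1.25 × 200.411352 = 250.514190
V = π·3.5² × L = 38.484510 × 250.514190 = 9640.915835

L=250.514 V=9640.916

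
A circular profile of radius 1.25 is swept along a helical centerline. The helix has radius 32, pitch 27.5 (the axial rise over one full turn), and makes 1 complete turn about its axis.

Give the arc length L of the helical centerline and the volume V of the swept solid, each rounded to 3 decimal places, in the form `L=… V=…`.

L=202.934 V=996.149

2πR = 2π·32 = 201.061930
per-turn = √(201.061930² + 27.5²) = √(40425.8996 + 756.25) = √41182.1496 = 202.933855
L = 1 × 202.933855 = 202.933855
V = π·1.25² × L = 4.908739 × 202.933855 = 996.149233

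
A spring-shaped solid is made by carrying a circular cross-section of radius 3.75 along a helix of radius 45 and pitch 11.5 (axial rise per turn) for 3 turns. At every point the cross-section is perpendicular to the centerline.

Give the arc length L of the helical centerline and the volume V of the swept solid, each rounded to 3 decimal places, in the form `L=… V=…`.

L=848.931 V=37504.637

2πR = 2π·45 = 282.743339
per-turn = √(282.743339² + 11.5²) = √(79943.7956 + 132.25) = √80076.0456 = 282.977112
L = 3 × 282.977112 = 848.931335
V = π·3.75² × L = 44.178647 × 848.931335 = 37504.637496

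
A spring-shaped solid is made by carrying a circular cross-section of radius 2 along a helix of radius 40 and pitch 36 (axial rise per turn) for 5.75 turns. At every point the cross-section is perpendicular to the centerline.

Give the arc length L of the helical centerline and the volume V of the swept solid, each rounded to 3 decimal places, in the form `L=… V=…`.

2πR = 2π·40 = 251.327412
per-turn = √(251.327412² + 36²) = √(63165.4682 + 1296) = √64461.4682 = 253.892631
L = 5.75 × 253.892631 = 1459.882629
V = π·2² × L = 12.566371 × 1459.882629 = 18345.426173

L=1459.883 V=18345.426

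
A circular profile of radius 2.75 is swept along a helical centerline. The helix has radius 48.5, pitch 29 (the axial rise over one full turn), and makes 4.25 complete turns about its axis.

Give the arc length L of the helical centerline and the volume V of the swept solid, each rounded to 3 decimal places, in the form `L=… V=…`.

L=1300.973 V=30908.897

2πR = 2π·48.5 = 304.734487
per-turn = √(304.734487² + 29²) = √(92863.1078 + 841) = √93704.1078 = 306.111267
L = 4.25 × 306.111267 = 1300.972885
V = π·2.75² × L = 23.758294 × 1300.972885 = 30908.896862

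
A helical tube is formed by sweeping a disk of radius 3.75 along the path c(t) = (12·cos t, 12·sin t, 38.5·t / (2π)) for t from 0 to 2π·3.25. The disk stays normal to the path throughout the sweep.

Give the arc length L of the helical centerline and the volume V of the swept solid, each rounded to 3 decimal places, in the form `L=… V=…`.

L=275.142 V=12155.387

2πR = 2π·12 = 75.398224
per-turn = √(75.398224² + 38.5²) = √(5684.8921 + 1482.25) = √7167.1421 = 84.658976
L = 3.25 × 84.658976 = 275.141670
V = π·3.75² × L = 44.178647 × 275.141670 = 12155.386647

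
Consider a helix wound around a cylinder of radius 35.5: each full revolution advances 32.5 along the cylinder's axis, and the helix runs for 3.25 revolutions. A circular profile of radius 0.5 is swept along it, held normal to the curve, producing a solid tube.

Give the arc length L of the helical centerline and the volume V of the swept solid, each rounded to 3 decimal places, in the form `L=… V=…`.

L=732.577 V=575.365

2πR = 2π·35.5 = 223.053078
per-turn = √(223.053078² + 32.5²) = √(49752.6758 + 1056.25) = √50808.9258 = 225.408353
L = 3.25 × 225.408353 = 732.577149
V = π·0.5² × L = 0.785398 × 732.577149 = 575.364747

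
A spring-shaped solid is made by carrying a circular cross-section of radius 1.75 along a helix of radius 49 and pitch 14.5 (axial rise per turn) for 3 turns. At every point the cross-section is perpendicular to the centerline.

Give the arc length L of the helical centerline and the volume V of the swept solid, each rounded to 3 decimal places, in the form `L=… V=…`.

L=924.652 V=8896.195

2πR = 2π·49 = 307.876080
per-turn = √(307.876080² + 14.5²) = √(94787.6807 + 210.25) = √94997.9307 = 308.217343
L = 3 × 308.217343 = 924.652030
V = π·1.75² × L = 9.621128 × 924.652030 = 8896.195072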